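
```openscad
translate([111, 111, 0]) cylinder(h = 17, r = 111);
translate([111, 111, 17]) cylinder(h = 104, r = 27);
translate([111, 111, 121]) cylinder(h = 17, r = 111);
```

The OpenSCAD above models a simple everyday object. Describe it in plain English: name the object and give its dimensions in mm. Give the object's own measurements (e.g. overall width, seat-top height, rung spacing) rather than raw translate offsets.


A spool: two coaxial disc flanges of radius 111 mm and thickness 17 mm, joined by a core cylinder of radius 27 mm and height 104 mm. The lower flange rests on z = 0 and the three cylinders share a vertical axis.


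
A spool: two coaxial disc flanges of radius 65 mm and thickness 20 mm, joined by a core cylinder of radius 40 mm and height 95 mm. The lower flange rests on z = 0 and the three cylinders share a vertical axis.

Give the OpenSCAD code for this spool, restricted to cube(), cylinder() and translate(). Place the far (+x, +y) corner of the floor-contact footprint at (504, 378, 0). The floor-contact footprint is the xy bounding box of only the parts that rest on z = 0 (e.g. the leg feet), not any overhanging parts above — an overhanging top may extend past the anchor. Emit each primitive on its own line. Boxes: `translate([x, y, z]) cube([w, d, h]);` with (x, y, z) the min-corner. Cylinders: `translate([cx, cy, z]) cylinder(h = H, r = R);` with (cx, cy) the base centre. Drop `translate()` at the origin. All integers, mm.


translate([439, 313, 0]) cylinder(h = 20, r = 65);
translate([439, 313, 20]) cylinder(h = 95, r = 40);
translate([439, 313, 115]) cylinder(h = 20, r = 65);


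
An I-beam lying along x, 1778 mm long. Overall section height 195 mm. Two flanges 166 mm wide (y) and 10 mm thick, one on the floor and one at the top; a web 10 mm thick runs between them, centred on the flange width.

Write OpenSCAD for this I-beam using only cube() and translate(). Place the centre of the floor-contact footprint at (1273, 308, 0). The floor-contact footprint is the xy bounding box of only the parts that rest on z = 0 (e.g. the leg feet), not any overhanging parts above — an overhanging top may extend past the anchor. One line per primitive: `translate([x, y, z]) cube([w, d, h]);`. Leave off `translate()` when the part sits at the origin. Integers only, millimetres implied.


translate([384, 225, 0]) cube([1778, 166, 10]);
translate([384, 303, 10]) cube([1778, 10, 175]);
translate([384, 225, 185]) cube([1778, 166, 10]);


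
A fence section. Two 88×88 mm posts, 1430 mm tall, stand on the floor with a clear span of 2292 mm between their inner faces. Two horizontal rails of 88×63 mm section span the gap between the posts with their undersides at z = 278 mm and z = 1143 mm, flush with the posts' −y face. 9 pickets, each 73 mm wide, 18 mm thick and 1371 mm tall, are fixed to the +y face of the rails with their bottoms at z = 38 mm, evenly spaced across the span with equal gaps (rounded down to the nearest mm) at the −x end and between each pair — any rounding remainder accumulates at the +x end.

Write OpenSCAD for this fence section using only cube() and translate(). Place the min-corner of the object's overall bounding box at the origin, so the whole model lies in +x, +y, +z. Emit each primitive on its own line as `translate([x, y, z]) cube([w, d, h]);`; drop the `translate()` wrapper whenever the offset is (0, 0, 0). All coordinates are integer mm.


cube([88, 88, 1430]);
translate([2380, 0, 0]) cube([88, 88, 1430]);
translate([88, 0, 278]) cube([2292, 88, 63]);
translate([88, 0, 1143]) cube([2292, 88, 63]);
translate([251, 88, 38]) cube([73, 18, 1371]);
translate([487, 88, 38]) cube([73, 18, 1371]);
translate([723, 88, 38]) cube([73, 18, 1371]);
translate([959, 88, 38]) cube([73, 18, 1371]);
translate([1195, 88, 38]) cube([73, 18, 1371]);
translate([1431, 88, 38]) cube([73, 18, 1371]);
translate([1667, 88, 38]) cube([73, 18, 1371]);
translate([1903, 88, 38]) cube([73, 18, 1371]);
translate([2139, 88, 38]) cube([73, 18, 1371]);


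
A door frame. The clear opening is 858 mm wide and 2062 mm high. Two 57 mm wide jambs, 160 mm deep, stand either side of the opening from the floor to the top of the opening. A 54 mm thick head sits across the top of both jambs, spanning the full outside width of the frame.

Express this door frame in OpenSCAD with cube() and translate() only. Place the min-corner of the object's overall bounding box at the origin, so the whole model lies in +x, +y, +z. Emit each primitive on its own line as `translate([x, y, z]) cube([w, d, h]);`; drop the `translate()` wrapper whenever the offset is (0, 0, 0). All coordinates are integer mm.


cube([57, 160, 2062]);
translate([915, 0, 0]) cube([57, 160, 2062]);
translate([0, 0, 2062]) cube([972, 160, 54]);


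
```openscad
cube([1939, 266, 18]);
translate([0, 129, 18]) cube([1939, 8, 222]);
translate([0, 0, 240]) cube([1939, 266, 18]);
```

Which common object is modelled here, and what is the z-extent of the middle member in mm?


An I-beam. The web height is 222 mm.

Two wide flanges with a thin centred web — an I-beam. Overall 258 mm minus two 18 mm flanges gives a web of 258 − 2·18 = 222 mm.


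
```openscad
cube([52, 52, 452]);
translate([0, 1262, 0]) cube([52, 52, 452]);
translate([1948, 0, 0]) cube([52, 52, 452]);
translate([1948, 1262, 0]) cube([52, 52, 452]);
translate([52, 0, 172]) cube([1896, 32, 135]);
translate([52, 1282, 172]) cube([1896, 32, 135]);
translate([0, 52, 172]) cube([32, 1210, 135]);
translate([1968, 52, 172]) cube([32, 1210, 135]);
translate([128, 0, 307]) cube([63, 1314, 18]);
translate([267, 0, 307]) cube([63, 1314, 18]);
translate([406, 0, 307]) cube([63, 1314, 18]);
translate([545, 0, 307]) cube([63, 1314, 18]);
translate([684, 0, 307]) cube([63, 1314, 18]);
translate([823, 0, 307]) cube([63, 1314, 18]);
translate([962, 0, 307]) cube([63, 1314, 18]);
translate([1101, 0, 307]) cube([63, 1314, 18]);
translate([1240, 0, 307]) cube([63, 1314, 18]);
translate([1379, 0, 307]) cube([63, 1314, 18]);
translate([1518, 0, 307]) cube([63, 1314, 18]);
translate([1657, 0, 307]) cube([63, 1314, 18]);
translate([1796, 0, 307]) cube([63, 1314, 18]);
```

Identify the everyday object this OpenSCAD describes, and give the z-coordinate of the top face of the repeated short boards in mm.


A bed frame. The slat-top height is 325 mm.

Four posts, four rails, and a row of slats — a bed frame. Slats sit on the rails at z = 172 + 135 = 307; with slat thickness 18, the top is 325 mm.


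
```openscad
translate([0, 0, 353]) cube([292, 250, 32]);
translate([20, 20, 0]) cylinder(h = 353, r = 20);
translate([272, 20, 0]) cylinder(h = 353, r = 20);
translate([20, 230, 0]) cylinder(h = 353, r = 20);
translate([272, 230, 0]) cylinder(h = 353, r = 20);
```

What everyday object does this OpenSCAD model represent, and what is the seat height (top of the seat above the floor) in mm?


A stool. The seat height is 385 mm.

A 292×250×32 slab at z = 353 on four corner cylinders — a stool. The seat top is 353 + 32 = 385 mm.


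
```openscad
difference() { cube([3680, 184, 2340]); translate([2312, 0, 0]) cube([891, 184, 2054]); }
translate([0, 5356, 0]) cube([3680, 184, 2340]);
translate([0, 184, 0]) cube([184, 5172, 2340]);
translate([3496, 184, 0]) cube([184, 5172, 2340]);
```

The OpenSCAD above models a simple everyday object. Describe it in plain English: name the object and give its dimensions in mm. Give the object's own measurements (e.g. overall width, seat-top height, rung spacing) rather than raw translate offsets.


A single room: four walls, each 2340 mm tall and 184 mm thick, enclosing an outside footprint 3680×5540 mm (x × y), no floor or roof. The front and back walls (−y and +y sides) run the full x-width; the side walls fit between their inner faces. A door opening 891 mm wide and 2054 mm tall is cut through the front wall from the floor up, its −x edge 2312 mm from the wall's −x end.


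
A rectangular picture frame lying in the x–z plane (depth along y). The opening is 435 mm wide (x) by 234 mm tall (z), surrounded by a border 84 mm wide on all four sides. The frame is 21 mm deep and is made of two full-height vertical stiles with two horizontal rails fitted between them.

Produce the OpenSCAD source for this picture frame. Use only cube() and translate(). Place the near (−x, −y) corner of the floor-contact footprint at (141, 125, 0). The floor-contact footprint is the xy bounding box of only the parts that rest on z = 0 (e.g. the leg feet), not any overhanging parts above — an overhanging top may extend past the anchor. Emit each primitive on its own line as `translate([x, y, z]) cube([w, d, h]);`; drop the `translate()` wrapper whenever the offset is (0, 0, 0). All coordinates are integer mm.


translate([141, 125, 0]) cube([84, 21, 402]);
translate([660, 125, 0]) cube([84, 21, 402]);
translate([225, 125, 0]) cube([435, 21, 84]);
translate([225, 125, 318]) cube([435, 21, 84]);


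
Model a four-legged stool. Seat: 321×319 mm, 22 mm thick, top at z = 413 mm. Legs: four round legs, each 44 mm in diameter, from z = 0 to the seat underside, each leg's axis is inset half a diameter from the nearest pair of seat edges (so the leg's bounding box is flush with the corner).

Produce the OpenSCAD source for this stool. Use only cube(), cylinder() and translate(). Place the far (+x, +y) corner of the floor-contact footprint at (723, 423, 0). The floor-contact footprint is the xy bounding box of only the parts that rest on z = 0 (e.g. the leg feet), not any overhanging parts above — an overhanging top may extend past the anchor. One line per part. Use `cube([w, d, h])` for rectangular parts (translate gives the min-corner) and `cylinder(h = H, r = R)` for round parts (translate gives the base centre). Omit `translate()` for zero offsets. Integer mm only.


translate([402, 104, 391]) cube([321, 319, 22]);
translate([424, 126, 0]) cylinder(h = 391, r = 22);
translate([701, 126, 0]) cylinder(h = 391, r = 22);
translate([424, 401, 0]) cylinder(h = 391, r = 22);
translate([701, 401, 0]) cylinder(h = 391, r = 22);


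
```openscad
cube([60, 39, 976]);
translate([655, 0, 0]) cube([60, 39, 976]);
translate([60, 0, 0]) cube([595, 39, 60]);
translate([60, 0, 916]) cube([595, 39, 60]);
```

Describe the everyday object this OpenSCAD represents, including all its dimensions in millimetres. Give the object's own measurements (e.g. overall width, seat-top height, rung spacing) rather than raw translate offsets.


A rectangular picture frame lying in the x–z plane (depth along y). The opening is 595 mm wide (x) by 856 mm tall (z), surrounded by a border 60 mm wide on all four sides. The frame is 39 mm deep and is made of two full-height vertical stiles with two horizontal rails fitted between them.


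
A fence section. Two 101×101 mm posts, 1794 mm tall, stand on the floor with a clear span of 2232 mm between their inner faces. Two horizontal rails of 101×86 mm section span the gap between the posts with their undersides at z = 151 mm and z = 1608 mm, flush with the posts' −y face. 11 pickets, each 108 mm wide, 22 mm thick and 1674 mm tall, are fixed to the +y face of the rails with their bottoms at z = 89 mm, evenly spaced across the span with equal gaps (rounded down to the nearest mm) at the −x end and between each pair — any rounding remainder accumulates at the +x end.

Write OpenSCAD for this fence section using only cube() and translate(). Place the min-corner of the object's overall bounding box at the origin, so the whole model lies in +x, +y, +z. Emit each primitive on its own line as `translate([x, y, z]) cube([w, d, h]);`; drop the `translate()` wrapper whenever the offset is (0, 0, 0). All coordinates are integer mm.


cube([101, 101, 1794]);
translate([2333, 0, 0]) cube([101, 101, 1794]);
translate([101, 0, 151]) cube([2232, 101, 86]);
translate([101, 0, 1608]) cube([2232, 101, 86]);
translate([188, 101, 89]) cube([108, 22, 1674]);
translate([383, 101, 89]) cube([108, 22, 1674]);
translate([578, 101, 89]) cube([108, 22, 1674]);
translate([773, 101, 89]) cube([108, 22, 1674]);
translate([968, 101, 89]) cube([108, 22, 1674]);
translate([1163, 101, 89]) cube([108, 22, 1674]);
translate([1358, 101, 89]) cube([108, 22, 1674]);
translate([1553, 101, 89]) cube([108, 22, 1674]);
translate([1748, 101, 89]) cube([108, 22, 1674]);
translate([1943, 101, 89]) cube([108, 22, 1674]);
translate([2138, 101, 89]) cube([108, 22, 1674]);


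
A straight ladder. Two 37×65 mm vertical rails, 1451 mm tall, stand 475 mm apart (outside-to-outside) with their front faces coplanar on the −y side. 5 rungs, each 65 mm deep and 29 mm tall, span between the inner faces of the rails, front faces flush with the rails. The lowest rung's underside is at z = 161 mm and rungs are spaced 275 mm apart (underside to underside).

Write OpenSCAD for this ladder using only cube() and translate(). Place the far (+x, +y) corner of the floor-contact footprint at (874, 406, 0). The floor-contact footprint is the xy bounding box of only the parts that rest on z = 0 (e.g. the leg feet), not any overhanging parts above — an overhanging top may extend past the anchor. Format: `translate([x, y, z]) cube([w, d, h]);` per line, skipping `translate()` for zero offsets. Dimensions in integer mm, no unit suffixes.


translate([399, 341, 0]) cube([37, 65, 1451]);
translate([837, 341, 0]) cube([37, 65, 1451]);
translate([436, 341, 161]) cube([401, 65, 29]);
translate([436, 341, 436]) cube([401, 65, 29]);
translate([436, 341, 711]) cube([401, 65, 29]);
translate([436, 341, 986]) cube([401, 65, 29]);
translate([436, 341, 1261]) cube([401, 65, 29]);


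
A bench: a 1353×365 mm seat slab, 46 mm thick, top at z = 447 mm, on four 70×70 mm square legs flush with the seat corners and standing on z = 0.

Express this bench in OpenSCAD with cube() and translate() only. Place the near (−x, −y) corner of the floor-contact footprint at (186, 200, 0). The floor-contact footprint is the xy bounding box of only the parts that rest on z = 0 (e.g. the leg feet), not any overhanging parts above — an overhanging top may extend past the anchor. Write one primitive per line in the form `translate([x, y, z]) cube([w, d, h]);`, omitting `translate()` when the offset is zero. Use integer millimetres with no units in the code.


translate([186, 200, 401]) cube([1353, 365, 46]);
translate([186, 200, 0]) cube([70, 70, 401]);
translate([186, 495, 0]) cube([70, 70, 401]);
translate([1469, 200, 0]) cube([70, 70, 401]);
translate([1469, 495, 0]) cube([70, 70, 401]);


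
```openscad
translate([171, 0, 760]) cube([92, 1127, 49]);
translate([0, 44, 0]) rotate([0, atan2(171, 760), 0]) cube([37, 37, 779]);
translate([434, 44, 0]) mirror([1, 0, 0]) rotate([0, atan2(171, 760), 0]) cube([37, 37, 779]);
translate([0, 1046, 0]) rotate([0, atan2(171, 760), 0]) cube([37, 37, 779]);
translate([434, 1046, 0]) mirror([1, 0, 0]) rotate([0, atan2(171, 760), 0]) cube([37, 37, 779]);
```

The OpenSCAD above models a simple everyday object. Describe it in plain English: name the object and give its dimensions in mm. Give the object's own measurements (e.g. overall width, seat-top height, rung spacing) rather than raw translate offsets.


A sawhorse. A 92×1127×49 mm beam (x, y, z) sits on two A-frame leg pairs. Each pair is two raked legs of 37×37 mm section (37 mm along y) splaying symmetrically in x. Each leg rises 760 mm vertically over 171 mm of horizontal reach and is 779 mm long along its own axis. Every leg's outer bottom edge rests on the floor and its outer top edge meets a bottom edge of the beam — the left legs (tilting toward +x) meet the beam's −x bottom edge, the right legs (their mirror images, tilting toward −x) meet its +x bottom edge — so the leg tops tuck under the beam, the beam's underside is 760 mm above the floor, and the feet are 434 mm apart outside-to-outside with the beam centred between them. The two leg pairs are set in 44 mm from either end of the beam.


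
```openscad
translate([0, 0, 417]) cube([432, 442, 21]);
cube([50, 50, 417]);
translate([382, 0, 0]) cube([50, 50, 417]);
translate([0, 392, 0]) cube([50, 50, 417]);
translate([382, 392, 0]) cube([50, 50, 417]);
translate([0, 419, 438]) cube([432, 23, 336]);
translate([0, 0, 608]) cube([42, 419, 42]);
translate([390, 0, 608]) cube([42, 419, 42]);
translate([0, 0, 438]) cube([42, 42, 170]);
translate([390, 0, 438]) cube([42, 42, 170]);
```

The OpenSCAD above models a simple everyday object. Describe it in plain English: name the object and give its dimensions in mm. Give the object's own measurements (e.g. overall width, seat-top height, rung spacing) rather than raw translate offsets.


A chair. The seat is a 432×442×21 mm slab with its top at z = 438 mm, on four 50×50 mm corner legs (flush with the seat edges, standing on z = 0). A flat backrest 23 mm thick, 336 mm tall, spans the full seat width and rises from the seat top along its +y edge, rear face flush with the rear of the seat. Two armrests of 42×42 mm section run along each side from the seat's front edge to the front of the backrest, top faces 212 mm above the seat top and outer faces flush with the seat's x-edges; a 42×42 mm post under the front of each armrest stands on the seat at the front corner.


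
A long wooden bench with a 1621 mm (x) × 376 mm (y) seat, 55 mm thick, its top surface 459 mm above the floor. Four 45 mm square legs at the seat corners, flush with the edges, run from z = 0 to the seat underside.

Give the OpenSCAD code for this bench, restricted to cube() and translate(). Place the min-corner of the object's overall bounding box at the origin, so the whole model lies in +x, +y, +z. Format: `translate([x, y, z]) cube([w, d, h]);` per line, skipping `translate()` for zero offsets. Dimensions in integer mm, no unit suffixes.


translate([0, 0, 404]) cube([1621, 376, 55]);
cube([45, 45, 404]);
translate([0, 331, 0]) cube([45, 45, 404]);
translate([1576, 0, 0]) cube([45, 45, 404]);
translate([1576, 331, 0]) cube([45, 45, 404]);


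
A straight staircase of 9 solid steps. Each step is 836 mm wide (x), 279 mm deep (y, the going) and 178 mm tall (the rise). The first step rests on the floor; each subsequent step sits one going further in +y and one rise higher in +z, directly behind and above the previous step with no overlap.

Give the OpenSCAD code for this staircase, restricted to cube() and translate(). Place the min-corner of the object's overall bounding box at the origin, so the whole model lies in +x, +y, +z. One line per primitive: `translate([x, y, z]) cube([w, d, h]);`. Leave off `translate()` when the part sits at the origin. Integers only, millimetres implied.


cube([836, 279, 178]);
translate([0, 279, 178]) cube([836, 279, 178]);
translate([0, 558, 356]) cube([836, 279, 178]);
translate([0, 837, 534]) cube([836, 279, 178]);
translate([0, 1116, 712]) cube([836, 279, 178]);
translate([0, 1395, 890]) cube([836, 279, 178]);
translate([0, 1674, 1068]) cube([836, 279, 178]);
translate([0, 1953, 1246]) cube([836, 279, 178]);
translate([0, 2232, 1424]) cube([836, 279, 178]);


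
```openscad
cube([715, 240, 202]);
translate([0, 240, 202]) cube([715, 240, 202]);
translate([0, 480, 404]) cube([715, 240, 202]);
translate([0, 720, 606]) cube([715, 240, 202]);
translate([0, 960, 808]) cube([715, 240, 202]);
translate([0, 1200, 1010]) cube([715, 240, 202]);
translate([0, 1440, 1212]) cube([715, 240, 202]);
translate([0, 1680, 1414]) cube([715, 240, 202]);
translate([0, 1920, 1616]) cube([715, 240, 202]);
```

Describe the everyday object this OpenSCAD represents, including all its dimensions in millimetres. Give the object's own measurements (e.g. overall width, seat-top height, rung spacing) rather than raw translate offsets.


A straight staircase of 9 solid steps. Each step is 715 mm wide (x), 240 mm deep (y, the going) and 202 mm tall (the rise). The first step rests on the floor; each subsequent step sits one going further in +y and one rise higher in +z, directly behind and above the previous step with no overlap.


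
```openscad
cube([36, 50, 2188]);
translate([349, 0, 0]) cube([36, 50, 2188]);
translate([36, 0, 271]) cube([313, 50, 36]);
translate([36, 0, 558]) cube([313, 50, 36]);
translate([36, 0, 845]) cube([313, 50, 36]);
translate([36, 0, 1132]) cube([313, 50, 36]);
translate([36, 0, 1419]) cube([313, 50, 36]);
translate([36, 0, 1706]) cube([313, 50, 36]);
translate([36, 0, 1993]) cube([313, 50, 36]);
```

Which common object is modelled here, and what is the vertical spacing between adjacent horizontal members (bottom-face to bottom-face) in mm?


A ladder. The rung spacing is 287 mm.

Two tall 36×50 posts with 7 short bars between them — a ladder. Adjacent rungs sit at z = 271 and z = 558, so the spacing is 558 − 271 = 287 mm.


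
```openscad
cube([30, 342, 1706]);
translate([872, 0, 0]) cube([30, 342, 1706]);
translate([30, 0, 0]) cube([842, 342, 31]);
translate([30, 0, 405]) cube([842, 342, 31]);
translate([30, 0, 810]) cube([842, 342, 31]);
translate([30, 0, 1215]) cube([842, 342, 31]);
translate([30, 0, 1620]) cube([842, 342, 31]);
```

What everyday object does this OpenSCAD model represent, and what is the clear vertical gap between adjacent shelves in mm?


A bookshelf. The clear shelf gap is 374 mm.

Two tall side panels with 5 horizontal boards between them — a bookshelf. The first two shelf undersides are at z = 0 and z = 405; with shelf thickness 31, the clear gap is 405 − 0 − 31 = 374 mm.


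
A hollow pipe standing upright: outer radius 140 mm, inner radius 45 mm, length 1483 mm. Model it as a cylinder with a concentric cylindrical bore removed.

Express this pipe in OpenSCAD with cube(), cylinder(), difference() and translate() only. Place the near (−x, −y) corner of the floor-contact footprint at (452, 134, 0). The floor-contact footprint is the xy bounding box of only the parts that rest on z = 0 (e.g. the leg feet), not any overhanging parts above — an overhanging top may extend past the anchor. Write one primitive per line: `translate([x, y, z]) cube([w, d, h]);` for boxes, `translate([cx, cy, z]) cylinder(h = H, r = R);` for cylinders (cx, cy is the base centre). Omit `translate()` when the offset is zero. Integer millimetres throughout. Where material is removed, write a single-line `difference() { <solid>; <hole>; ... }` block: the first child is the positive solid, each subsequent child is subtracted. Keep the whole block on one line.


difference() { translate([592, 274, 0]) cylinder(h = 1483, r = 140); translate([592, 274, 0]) cylinder(h = 1483, r = 45); }


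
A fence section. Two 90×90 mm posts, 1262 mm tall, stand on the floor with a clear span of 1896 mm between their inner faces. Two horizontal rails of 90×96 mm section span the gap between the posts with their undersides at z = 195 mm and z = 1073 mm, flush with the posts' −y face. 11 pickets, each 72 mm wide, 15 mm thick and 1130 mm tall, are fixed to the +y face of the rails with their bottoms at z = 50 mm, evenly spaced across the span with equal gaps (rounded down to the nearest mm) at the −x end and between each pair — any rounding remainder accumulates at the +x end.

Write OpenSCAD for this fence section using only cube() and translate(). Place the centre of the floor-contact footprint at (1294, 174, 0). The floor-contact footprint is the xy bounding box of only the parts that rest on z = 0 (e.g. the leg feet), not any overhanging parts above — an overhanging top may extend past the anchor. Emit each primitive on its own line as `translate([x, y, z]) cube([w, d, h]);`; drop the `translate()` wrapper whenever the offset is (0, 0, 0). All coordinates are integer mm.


translate([256, 129, 0]) cube([90, 90, 1262]);
translate([2242, 129, 0]) cube([90, 90, 1262]);
translate([346, 129, 195]) cube([1896, 90, 96]);
translate([346, 129, 1073]) cube([1896, 90, 96]);
translate([438, 219, 50]) cube([72, 15, 1130]);
translate([602, 219, 50]) cube([72, 15, 1130]);
translate([766, 219, 50]) cube([72, 15, 1130]);
translate([930, 219, 50]) cube([72, 15, 1130]);
translate([1094, 219, 50]) cube([72, 15, 1130]);
translate([1258, 219, 50]) cube([72, 15, 1130]);
translate([1422, 219, 50]) cube([72, 15, 1130]);
translate([1586, 219, 50]) cube([72, 15, 1130]);
translate([1750, 219, 50]) cube([72, 15, 1130]);
translate([1914, 219, 50]) cube([72, 15, 1130]);
translate([2078, 219, 50]) cube([72, 15, 1130]);


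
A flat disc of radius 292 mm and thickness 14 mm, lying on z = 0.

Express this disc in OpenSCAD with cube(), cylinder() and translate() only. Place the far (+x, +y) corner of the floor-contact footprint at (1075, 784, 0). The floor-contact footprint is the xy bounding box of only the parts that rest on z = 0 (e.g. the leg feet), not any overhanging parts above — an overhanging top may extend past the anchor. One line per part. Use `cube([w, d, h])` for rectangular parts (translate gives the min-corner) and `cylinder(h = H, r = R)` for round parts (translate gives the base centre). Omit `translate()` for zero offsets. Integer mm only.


translate([783, 492, 0]) cylinder(h = 14, r = 292);


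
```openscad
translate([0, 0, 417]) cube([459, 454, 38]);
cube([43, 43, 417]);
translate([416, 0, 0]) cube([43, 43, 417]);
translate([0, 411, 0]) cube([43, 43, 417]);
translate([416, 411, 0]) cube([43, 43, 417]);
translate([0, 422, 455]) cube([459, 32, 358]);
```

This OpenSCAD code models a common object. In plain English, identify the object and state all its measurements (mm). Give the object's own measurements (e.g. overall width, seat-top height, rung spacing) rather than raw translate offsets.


A chair. The seat is a 459×454×38 mm slab with its top at z = 455 mm, on four 43×43 mm corner legs (flush with the seat edges, standing on z = 0). A flat backrest 32 mm thick, 358 mm tall, spans the full seat width and rises from the seat top along its +y edge, rear face flush with the rear of the seat.


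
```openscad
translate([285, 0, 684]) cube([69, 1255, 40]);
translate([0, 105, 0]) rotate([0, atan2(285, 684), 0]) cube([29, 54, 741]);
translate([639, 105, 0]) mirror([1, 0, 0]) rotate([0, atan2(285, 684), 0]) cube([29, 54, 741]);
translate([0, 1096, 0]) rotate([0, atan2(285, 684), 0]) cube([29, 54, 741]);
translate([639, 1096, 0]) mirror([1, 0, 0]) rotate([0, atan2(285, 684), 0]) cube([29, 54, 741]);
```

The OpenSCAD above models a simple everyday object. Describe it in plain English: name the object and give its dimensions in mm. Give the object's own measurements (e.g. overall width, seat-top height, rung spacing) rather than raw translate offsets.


A sawhorse. A 69×1255×40 mm beam (x, y, z) sits on two A-frame leg pairs. Each pair is two raked legs of 29×54 mm section (54 mm along y) splaying symmetrically in x. Each leg rises 684 mm vertically over 285 mm of horizontal reach and is 741 mm long along its own axis. Every leg's outer bottom edge rests on the floor and its outer top edge meets a bottom edge of the beam — the left legs (tilting toward +x) meet the beam's −x bottom edge, the right legs (their mirror images, tilting toward −x) meet its +x bottom edge — so the leg tops tuck under the beam, the beam's underside is 684 mm above the floor, and the feet are 639 mm apart outside-to-outside with the beam centred between them. The two leg pairs are set in 105 mm from either end of the beam.


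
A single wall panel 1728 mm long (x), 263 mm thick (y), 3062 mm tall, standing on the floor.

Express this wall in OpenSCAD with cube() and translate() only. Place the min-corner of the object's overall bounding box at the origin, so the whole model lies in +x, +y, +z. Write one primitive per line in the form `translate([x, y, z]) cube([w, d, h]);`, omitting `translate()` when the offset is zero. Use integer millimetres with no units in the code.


cube([1728, 263, 3062]);


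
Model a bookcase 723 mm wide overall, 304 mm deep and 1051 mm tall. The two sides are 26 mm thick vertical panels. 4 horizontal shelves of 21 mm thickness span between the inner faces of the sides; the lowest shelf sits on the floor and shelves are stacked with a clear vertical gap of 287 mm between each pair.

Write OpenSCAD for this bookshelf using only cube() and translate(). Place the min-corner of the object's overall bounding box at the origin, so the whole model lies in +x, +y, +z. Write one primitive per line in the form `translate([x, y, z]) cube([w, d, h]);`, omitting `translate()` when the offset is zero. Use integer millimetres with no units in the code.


cube([26, 304, 1051]);
translate([697, 0, 0]) cube([26, 304, 1051]);
translate([26, 0, 0]) cube([671, 304, 21]);
translate([26, 0, 308]) cube([671, 304, 21]);
translate([26, 0, 616]) cube([671, 304, 21]);
translate([26, 0, 924]) cube([671, 304, 21]);


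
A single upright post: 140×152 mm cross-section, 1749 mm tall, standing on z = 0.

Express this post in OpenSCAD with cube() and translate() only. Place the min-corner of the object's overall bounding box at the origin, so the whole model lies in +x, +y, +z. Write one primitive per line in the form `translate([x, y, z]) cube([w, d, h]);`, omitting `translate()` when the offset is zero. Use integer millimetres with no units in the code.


cube([140, 152, 1749]);


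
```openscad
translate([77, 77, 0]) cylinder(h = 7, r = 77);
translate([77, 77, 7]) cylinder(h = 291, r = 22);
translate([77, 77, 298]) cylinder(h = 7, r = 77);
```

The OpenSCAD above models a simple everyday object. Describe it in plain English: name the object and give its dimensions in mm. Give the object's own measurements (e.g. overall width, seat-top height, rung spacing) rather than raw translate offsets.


A spool: two coaxial disc flanges of radius 77 mm and thickness 7 mm, joined by a core cylinder of radius 22 mm and height 291 mm. The lower flange rests on z = 0 and the three cylinders share a vertical axis.


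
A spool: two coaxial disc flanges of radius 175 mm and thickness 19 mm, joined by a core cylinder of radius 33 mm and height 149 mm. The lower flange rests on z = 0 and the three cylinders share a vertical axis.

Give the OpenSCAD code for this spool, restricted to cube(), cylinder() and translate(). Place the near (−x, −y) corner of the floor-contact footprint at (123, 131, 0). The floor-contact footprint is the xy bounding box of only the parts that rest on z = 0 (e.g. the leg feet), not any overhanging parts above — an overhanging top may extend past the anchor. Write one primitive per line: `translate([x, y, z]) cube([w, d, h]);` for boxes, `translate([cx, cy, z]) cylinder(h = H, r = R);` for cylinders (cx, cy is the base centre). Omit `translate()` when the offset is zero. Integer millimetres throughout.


translate([298, 306, 0]) cylinder(h = 19, r = 175);
translate([298, 306, 19]) cylinder(h = 149, r = 33);
translate([298, 306, 168]) cylinder(h = 19, r = 175);


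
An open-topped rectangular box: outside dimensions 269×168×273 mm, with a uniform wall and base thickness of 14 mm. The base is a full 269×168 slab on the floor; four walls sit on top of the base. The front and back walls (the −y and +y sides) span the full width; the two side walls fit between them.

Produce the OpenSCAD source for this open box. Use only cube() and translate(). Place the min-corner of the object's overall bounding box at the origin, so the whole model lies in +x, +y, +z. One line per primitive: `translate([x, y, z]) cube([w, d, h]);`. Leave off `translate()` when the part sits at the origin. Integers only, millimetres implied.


cube([269, 168, 14]);
translate([0, 0, 14]) cube([269, 14, 259]);
translate([0, 154, 14]) cube([269, 14, 259]);
translate([0, 14, 14]) cube([14, 140, 259]);
translate([255, 14, 14]) cube([14, 140, 259]);


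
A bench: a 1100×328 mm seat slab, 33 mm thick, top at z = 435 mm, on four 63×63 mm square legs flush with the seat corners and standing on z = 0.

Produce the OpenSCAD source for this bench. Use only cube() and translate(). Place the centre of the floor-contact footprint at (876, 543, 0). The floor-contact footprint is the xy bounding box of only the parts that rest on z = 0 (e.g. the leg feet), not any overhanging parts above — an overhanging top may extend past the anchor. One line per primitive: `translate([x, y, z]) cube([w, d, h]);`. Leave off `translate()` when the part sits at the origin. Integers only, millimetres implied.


translate([326, 379, 402]) cube([1100, 328, 33]);
translate([326, 379, 0]) cube([63, 63, 402]);
translate([326, 644, 0]) cube([63, 63, 402]);
translate([1363, 379, 0]) cube([63, 63, 402]);
translate([1363, 644, 0]) cube([63, 63, 402]);


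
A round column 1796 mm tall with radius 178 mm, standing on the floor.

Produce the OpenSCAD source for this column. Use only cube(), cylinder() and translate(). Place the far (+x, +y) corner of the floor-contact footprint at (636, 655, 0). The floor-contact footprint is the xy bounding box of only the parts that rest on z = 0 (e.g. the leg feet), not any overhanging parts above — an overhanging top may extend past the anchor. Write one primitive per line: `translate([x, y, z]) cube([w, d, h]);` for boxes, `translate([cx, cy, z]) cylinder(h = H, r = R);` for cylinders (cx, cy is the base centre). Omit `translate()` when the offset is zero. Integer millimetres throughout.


translate([458, 477, 0]) cylinder(h = 1796, r = 178);


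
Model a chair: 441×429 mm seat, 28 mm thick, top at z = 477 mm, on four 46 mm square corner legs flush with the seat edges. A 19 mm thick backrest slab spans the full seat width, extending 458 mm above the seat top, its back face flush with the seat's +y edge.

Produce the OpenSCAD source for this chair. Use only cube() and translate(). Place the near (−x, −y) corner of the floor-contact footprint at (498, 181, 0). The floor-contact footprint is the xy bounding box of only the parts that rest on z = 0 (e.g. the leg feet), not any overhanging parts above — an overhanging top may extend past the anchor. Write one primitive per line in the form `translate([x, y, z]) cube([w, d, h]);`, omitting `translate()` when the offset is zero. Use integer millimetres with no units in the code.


translate([498, 181, 449]) cube([441, 429, 28]);
translate([498, 181, 0]) cube([46, 46, 449]);
translate([893, 181, 0]) cube([46, 46, 449]);
translate([498, 564, 0]) cube([46, 46, 449]);
translate([893, 564, 0]) cube([46, 46, 449]);
translate([498, 591, 477]) cube([441, 19, 458]);


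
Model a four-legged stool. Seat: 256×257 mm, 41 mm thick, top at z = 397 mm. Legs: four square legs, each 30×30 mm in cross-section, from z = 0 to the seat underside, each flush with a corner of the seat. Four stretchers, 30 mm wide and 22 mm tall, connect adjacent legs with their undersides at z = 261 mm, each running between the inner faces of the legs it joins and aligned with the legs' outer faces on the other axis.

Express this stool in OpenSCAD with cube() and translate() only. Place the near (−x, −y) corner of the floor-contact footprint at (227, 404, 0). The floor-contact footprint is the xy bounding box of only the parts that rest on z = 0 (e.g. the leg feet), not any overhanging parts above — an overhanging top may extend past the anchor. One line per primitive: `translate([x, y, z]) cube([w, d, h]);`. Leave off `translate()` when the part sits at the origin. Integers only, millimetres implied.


// leg_h = 397 - 41 = 356
// stretcher span = 256 - 2*30 = 196
translate([227, 404, 356]) cube([256, 257, 41]);
translate([227, 404, 0]) cube([30, 30, 356]);
translate([453, 404, 0]) cube([30, 30, 356]);
translate([227, 631, 0]) cube([30, 30, 356]);
translate([453, 631, 0]) cube([30, 30, 356]);
translate([257, 404, 261]) cube([196, 30, 22]);
translate([257, 631, 261]) cube([196, 30, 22]);
translate([227, 434, 261]) cube([30, 197, 22]);
translate([453, 434, 261]) cube([30, 197, 22]);


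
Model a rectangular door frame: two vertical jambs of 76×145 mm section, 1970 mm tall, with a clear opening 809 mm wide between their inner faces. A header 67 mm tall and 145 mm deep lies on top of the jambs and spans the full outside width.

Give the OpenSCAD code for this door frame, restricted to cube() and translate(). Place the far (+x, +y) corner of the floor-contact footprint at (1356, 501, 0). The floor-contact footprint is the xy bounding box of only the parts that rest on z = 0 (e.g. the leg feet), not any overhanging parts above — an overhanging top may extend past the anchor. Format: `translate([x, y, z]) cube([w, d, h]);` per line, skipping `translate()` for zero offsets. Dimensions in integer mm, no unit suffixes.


translate([395, 356, 0]) cube([76, 145, 1970]);
translate([1280, 356, 0]) cube([76, 145, 1970]);
translate([395, 356, 1970]) cube([961, 145, 67]);


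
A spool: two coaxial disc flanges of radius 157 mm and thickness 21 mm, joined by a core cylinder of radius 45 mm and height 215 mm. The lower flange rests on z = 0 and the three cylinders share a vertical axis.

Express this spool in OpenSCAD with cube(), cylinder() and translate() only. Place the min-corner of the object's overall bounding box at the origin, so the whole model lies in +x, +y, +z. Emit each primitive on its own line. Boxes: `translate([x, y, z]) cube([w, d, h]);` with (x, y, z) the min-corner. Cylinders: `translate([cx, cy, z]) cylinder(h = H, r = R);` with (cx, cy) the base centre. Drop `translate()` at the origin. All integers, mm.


translate([157, 157, 0]) cylinder(h = 21, r = 157);
translate([157, 157, 21]) cylinder(h = 215, r = 45);
translate([157, 157, 236]) cylinder(h = 21, r = 157);


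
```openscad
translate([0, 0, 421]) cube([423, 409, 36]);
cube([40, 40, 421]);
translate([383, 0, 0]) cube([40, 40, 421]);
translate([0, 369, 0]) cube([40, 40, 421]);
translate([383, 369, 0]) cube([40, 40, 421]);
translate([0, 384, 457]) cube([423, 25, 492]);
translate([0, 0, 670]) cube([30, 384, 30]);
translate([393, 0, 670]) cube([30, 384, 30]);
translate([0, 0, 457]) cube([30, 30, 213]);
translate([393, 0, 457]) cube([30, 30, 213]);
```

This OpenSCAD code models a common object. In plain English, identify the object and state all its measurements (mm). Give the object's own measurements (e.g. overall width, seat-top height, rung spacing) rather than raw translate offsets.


A chair. The seat is a 423×409×36 mm slab with its top at z = 457 mm, on four 40×40 mm corner legs (flush with the seat edges, standing on z = 0). A flat backrest 25 mm thick, 492 mm tall, spans the full seat width and rises from the seat top along its +y edge, rear face flush with the rear of the seat. Two armrests of 30×30 mm section run along each side from the seat's front edge to the front of the backrest, top faces 243 mm above the seat top and outer faces flush with the seat's x-edges; a 30×30 mm post under the front of each armrest stands on the seat at the front corner.


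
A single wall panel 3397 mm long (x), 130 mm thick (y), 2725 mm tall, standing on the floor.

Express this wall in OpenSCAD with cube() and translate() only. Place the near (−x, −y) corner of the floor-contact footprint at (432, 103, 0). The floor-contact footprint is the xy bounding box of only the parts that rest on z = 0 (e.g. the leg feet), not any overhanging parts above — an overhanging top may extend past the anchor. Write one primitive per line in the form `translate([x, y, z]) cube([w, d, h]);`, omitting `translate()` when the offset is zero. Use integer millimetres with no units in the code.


translate([432, 103, 0]) cube([3397, 130, 2725]);


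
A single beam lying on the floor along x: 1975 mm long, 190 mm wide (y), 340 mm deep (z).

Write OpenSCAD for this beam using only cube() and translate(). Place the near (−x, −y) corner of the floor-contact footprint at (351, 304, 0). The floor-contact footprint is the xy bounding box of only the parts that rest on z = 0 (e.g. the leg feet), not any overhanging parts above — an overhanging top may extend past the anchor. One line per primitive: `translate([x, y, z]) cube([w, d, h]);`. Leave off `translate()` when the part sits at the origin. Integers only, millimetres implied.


translate([351, 304, 0]) cube([1975, 190, 340]);


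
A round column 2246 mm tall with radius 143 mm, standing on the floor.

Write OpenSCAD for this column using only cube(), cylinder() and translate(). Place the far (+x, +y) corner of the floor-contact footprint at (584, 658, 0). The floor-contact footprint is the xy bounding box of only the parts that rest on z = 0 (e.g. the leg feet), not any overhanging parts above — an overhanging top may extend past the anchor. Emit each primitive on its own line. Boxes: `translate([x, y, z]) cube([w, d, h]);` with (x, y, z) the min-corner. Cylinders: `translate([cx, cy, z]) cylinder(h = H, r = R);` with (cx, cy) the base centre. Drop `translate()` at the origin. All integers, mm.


translate([441, 515, 0]) cylinder(h = 2246, r = 143);
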